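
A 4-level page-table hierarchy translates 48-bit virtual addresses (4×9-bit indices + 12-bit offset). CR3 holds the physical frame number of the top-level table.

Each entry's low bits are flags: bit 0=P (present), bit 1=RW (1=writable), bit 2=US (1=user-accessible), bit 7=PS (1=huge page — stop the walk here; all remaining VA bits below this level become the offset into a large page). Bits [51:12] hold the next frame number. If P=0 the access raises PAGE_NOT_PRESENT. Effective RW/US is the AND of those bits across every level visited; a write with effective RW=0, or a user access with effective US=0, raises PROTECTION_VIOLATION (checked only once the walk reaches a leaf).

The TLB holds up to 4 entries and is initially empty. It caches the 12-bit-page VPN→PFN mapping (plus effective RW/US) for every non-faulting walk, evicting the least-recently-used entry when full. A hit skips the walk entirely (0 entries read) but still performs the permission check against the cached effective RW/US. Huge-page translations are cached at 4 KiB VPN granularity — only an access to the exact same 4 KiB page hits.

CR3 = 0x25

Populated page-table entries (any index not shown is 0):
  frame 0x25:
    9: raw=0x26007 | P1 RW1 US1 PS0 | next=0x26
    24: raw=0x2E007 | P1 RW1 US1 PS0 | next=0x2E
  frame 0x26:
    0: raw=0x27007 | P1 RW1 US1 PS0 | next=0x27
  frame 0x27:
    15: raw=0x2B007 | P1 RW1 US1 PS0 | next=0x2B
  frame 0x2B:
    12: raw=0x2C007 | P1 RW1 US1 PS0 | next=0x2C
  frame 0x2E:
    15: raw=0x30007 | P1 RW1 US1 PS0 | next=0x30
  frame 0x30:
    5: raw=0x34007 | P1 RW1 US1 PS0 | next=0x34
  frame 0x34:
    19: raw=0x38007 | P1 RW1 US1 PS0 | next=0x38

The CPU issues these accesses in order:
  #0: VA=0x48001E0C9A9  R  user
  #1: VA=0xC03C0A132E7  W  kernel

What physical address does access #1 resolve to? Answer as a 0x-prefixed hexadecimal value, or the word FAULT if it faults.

Trace:
#0 VA=0x48001E0C9A9 (r,user):
  L0: frame=0x25 idx=9 entry=0x26007 [P=1 RW=1 US=1 PS=0]
  L1: frame=0x26 idx=0 entry=0x27007 [P=1 RW=1 US=1 PS=0]
  L2: frame=0x27 idx=15 entry=0x2B007 [P=1 RW=1 US=1 PS=0]
  L3: frame=0x2B idx=12 entry=0x2C007 [P=1 RW=1 US=1 PS=0]
  ⇒ phys 0x2C9A9  [4 reads]
#1 VA=0xC03C0A132E7 (w,kernel):
  L0: frame=0x25 idx=24 entry=0x2E007 [P=1 RW=1 US=1 PS=0]
  L1: frame=0x2E idx=15 entry=0x30007 [P=1 RW=1 US=1 PS=0]
  L2: frame=0x30 idx=5 entry=0x34007 [P=1 RW=1 US=1 PS=0]
  L3: frame=0x34 idx=19 entry=0x38007 [P=1 RW=1 US=1 PS=0]
  ⇒ phys 0x382E7  [4 reads]

Access #1 PA: 0x382E7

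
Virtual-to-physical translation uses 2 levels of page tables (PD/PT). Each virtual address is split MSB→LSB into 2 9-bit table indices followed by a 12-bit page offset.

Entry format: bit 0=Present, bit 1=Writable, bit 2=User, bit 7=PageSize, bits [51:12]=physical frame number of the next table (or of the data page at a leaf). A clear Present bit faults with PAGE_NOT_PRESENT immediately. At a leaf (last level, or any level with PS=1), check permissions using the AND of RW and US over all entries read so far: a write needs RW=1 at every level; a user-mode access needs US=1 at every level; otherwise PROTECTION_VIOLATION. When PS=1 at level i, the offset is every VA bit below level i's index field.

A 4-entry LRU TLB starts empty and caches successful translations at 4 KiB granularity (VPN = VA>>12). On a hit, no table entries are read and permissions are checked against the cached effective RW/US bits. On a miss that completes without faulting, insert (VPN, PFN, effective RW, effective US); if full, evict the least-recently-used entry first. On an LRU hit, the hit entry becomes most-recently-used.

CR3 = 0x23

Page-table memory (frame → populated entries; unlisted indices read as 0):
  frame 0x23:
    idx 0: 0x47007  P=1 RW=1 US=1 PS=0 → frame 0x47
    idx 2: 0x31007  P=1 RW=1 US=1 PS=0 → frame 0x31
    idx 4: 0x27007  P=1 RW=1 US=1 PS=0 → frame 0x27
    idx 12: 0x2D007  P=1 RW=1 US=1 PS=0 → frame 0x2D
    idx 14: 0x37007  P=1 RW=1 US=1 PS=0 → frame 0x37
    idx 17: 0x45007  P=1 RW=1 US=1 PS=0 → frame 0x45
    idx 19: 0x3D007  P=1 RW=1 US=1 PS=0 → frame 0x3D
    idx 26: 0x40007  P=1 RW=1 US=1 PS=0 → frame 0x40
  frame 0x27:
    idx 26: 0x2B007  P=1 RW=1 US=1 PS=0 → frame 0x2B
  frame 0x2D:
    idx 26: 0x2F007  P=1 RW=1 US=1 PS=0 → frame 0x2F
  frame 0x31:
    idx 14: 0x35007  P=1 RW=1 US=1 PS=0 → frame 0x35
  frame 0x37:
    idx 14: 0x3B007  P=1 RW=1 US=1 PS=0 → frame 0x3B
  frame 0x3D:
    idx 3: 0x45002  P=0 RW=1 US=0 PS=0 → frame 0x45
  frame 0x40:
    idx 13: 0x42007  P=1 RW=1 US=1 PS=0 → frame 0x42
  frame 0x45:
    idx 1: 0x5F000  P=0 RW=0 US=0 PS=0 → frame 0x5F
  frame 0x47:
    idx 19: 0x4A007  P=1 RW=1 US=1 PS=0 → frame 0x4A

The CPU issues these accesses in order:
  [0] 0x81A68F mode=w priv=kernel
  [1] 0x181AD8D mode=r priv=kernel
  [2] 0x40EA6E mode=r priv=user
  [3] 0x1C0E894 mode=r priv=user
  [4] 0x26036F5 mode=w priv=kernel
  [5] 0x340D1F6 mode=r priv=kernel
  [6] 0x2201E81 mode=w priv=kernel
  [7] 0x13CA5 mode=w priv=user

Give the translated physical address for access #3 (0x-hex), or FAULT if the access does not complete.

Per-access translation:
#0 VA=0x81A68F (w,kernel):
  L0: frame=0x23 idx=4 entry=0x27007 [P=1 RW=1 US=1 PS=0]
  L1: frame=0x27 idx=26 entry=0x2B007 [P=1 RW=1 US=1 PS=0]
  ⇒ phys 0x2B68F  [2 reads]
#1 VA=0x181AD8D (r,kernel):
  L0: frame=0x23 idx=12 entry=0x2D007 [P=1 RW=1 US=1 PS=0]
  L1: frame=0x2D idx=26 entry=0x2F007 [P=1 RW=1 US=1 PS=0]
  ⇒ phys 0x2FD8D  [2 reads]
#2 VA=0x40EA6E (r,user):
  L0: frame=0x23 idx=2 entry=0x31007 [P=1 RW=1 US=1 PS=0]
  L1: frame=0x31 idx=14 entry=0x35007 [P=1 RW=1 US=1 PS=0]
  ⇒ phys 0x35A6E  [2 reads]
#3 VA=0x1C0E894 (r,user):
  L0: frame=0x23 idx=14 entry=0x37007 [P=1 RW=1 US=1 PS=0]
  L1: frame=0x37 idx=14 entry=0x3B007 [P=1 RW=1 US=1 PS=0]
  ⇒ phys 0x3B894  [2 reads]
#4 VA=0x26036F5 (w,kernel):
  L0: frame=0x23 idx=19 entry=0x3D007 [P=1 RW=1 US=1 PS=0]
  L1: frame=0x3D idx=3 entry=0x45002 [P=0 RW=1 US=0 PS=0]
  ⇒ fault: PAGE_NOT_PRESENT  — 2 lookups
#5 VA=0x340D1F6 (r,kernel):
  L0: frame=0x23 idx=26 entry=0x40007 [P=1 RW=1 US=1 PS=0]
  L1: frame=0x40 idx=13 entry=0x42007 [P=1 RW=1 US=1 PS=0]
  ⇒ phys 0x421F6  [2 reads]
#6 VA=0x2201E81 (w,kernel):
  L0: frame=0x23 idx=17 entry=0x45007 [P=1 RW=1 US=1 PS=0]
  L1: frame=0x45 idx=1 entry=0x5F000 [P=0 RW=0 US=0 PS=0]
  ⇒ fault: PAGE_NOT_PRESENT  — 2 lookups
#7 VA=0x13CA5 (w,user):
  L0: frame=0x23 idx=0 entry=0x47007 [P=1 RW=1 US=1 PS=0]
  L1: frame=0x47 idx=19 entry=0x4A007 [P=1 RW=1 US=1 PS=0]
  ⇒ phys 0x4ACA5  [2 reads]

Access #3 PA: 0x3B894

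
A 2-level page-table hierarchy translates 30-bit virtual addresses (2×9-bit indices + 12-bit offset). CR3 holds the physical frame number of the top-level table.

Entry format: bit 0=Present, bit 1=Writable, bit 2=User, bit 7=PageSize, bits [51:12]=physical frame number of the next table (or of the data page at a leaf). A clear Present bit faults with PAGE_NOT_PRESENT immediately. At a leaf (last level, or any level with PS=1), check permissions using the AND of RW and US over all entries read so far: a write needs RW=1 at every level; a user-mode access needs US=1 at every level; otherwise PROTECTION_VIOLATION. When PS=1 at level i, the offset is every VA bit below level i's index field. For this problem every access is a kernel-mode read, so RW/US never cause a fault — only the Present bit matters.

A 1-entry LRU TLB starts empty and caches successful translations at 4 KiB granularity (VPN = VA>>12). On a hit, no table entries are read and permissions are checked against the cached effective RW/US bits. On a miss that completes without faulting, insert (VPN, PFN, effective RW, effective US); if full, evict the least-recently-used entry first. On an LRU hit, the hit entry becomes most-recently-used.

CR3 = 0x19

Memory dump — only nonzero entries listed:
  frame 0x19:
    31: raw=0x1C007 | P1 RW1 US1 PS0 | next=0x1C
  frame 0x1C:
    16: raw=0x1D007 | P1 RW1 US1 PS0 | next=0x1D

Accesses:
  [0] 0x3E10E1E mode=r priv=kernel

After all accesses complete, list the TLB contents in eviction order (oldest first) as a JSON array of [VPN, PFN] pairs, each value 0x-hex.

Per-access translation:
#0 VA=0x3E10E1E (r,kernel):
  [0] read 0x19 idx=31: raw=0x1C007 flags P=1 W=1 U=1 S=0
  [1] read 0x1C idx=16: raw=0x1D007 flags P=1 W=1 U=1 S=0
  → PA=0x1DE1E  (2 entries read)

TLB: [["0x3E10", "0x1D"]]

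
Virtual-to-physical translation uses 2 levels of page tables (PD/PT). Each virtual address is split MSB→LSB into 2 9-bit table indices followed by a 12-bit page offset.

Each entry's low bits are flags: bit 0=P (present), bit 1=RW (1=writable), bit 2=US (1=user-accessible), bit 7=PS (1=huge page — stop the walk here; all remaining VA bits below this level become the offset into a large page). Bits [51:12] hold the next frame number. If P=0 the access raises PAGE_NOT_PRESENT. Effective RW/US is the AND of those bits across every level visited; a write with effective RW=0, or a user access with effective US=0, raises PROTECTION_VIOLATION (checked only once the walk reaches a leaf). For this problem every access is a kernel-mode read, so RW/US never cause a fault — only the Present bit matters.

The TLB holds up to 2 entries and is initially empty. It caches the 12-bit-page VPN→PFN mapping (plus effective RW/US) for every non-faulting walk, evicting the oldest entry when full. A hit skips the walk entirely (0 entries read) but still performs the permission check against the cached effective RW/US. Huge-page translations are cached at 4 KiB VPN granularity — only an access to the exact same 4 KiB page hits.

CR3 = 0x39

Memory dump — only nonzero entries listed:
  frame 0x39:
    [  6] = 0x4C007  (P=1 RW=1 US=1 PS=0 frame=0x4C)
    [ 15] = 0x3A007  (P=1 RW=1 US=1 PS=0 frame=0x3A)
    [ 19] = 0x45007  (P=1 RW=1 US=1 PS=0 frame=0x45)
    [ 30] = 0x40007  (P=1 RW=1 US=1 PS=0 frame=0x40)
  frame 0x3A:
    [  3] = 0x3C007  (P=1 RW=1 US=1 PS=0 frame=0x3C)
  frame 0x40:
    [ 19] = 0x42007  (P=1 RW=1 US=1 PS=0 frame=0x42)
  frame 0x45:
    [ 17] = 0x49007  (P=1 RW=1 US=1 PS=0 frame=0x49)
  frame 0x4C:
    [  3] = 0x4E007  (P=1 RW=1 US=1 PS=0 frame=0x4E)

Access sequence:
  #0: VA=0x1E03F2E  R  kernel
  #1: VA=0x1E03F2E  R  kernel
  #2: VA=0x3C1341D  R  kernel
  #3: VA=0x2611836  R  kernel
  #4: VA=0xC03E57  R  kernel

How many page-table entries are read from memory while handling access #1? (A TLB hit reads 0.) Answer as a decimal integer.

Walk each access:
#0 VA=0x1E03F2E (r,kernel):
  lvl0: tbl 0x39, slot 15 ⇒ 0x3A007 (P1/RW1/US1/PS0)
  lvl1: tbl 0x3A, slot 3 ⇒ 0x3C007 (P1/RW1/US1/PS0)
  ⇒ phys 0x3CF2E  [2 reads]
#1 VA=0x1E03F2E (r,kernel):
  TLB hit vpn=0x1E03 → PA=0x3CF2E
#2 VA=0x3C1341D (r,kernel):
  lvl0: tbl 0x39, slot 30 ⇒ 0x40007 (P1/RW1/US1/PS0)
  lvl1: tbl 0x40, slot 19 ⇒ 0x42007 (P1/RW1/US1/PS0)
  ⇒ phys 0x4241D  [2 reads]
#3 VA=0x2611836 (r,kernel):
  lvl0: tbl 0x39, slot 19 ⇒ 0x45007 (P1/RW1/US1/PS0)
  lvl1: tbl 0x45, slot 17 ⇒ 0x49007 (P1/RW1/US1/PS0)
  ⇒ phys 0x49836  [2 reads]
#4 VA=0xC03E57 (r,kernel):
  lvl0: tbl 0x39, slot 6 ⇒ 0x4C007 (P1/RW1/US1/PS0)
  lvl1: tbl 0x4C, slot 3 ⇒ 0x4E007 (P1/RW1/US1/PS0)
  ⇒ phys 0x4EE57  [2 reads]

Entries read for #1: 0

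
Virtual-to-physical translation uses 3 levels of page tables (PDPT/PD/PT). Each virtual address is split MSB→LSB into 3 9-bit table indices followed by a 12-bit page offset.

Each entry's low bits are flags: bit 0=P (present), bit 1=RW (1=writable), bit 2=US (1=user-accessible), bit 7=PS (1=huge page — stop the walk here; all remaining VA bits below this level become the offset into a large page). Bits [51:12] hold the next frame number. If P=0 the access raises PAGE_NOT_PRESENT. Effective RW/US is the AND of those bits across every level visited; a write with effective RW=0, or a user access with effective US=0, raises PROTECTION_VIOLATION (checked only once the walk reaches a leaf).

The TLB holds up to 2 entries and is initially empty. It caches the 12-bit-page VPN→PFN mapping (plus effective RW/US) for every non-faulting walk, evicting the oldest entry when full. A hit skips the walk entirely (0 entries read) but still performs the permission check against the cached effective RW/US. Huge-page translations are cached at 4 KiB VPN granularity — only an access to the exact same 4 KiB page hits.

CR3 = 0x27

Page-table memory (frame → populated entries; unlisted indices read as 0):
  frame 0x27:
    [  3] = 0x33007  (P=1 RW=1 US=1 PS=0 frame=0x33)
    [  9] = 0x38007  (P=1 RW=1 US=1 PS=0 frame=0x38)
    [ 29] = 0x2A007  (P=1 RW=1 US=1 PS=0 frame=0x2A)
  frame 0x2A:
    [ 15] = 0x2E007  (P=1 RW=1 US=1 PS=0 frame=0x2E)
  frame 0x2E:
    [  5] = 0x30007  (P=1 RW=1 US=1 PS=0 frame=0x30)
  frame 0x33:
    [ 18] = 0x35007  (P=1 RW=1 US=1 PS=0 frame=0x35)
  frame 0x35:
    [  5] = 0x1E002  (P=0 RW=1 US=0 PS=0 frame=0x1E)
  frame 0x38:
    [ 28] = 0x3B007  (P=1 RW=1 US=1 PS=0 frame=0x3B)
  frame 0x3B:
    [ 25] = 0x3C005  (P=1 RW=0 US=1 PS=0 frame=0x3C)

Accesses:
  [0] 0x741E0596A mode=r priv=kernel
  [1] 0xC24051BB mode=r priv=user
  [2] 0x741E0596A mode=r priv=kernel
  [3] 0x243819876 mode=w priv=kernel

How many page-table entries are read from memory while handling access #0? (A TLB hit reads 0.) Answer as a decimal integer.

Trace:
#0 VA=0x741E0596A (r,kernel):
  [0] read 0x27 idx=29: raw=0x2A007 flags P=1 W=1 U=1 S=0
  [1] read 0x2A idx=15: raw=0x2E007 flags P=1 W=1 U=1 S=0
  [2] read 0x2E idx=5: raw=0x30007 flags P=1 W=1 U=1 S=0
  ✓ 0x3096A  — 3 lookups
#1 VA=0xC24051BB (r,user):
  [0] read 0x27 idx=3: raw=0x33007 flags P=1 W=1 U=1 S=0
  [1] read 0x33 idx=18: raw=0x35007 flags P=1 W=1 U=1 S=0
  [2] read 0x35 idx=5: raw=0x1E002 flags P=0 W=1 U=0 S=0
  ✗ PAGE_NOT_PRESENT  [3 reads]
#2 VA=0x741E0596A (r,kernel):
  TLB hit vpn=0x741E05 → PA=0x3096A
#3 VA=0x243819876 (w,kernel):
  [0] read 0x27 idx=9: raw=0x38007 flags P=1 W=1 U=1 S=0
  [1] read 0x38 idx=28: raw=0x3B007 flags P=1 W=1 U=1 S=0
  [2] read 0x3B idx=25: raw=0x3C005 flags P=1 W=0 U=1 S=0
  ✗ PROTECTION_VIOLATION  [3 reads]

Entries read for #0: 3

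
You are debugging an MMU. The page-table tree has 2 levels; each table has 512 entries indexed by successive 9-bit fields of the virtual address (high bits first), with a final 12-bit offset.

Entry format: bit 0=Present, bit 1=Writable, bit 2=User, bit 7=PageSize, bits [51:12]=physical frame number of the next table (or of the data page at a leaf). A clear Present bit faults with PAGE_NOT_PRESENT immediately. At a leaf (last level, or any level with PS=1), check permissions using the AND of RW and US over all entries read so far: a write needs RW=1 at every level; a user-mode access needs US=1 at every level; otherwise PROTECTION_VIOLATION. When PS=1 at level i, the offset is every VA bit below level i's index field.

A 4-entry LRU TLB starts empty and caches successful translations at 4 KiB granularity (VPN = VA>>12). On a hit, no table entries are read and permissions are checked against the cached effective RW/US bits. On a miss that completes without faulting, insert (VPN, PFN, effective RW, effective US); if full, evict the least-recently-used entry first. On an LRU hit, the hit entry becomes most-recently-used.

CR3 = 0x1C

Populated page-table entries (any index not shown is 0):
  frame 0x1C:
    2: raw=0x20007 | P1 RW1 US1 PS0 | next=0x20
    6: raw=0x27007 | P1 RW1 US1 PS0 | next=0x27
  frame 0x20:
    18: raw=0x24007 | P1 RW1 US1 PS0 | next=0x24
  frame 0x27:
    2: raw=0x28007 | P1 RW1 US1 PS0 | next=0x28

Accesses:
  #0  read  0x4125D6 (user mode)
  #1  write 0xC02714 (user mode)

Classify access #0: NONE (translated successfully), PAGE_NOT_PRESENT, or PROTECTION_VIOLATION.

Trace:
#0 VA=0x4125D6 (r,user):
  lvl0: tbl 0x1C, slot 2 ⇒ 0x20007 (P1/RW1/US1/PS0)
  lvl1: tbl 0x20, slot 18 ⇒ 0x24007 (P1/RW1/US1/PS0)
  ⇒ phys 0x245D6  [2 reads]
#1 VA=0xC02714 (w,user):
  lvl0: tbl 0x1C, slot 6 ⇒ 0x27007 (P1/RW1/US1/PS0)
  lvl1: tbl 0x27, slot 2 ⇒ 0x28007 (P1/RW1/US1/PS0)
  ⇒ phys 0x28714  [2 reads]

Access #0 fault: NONE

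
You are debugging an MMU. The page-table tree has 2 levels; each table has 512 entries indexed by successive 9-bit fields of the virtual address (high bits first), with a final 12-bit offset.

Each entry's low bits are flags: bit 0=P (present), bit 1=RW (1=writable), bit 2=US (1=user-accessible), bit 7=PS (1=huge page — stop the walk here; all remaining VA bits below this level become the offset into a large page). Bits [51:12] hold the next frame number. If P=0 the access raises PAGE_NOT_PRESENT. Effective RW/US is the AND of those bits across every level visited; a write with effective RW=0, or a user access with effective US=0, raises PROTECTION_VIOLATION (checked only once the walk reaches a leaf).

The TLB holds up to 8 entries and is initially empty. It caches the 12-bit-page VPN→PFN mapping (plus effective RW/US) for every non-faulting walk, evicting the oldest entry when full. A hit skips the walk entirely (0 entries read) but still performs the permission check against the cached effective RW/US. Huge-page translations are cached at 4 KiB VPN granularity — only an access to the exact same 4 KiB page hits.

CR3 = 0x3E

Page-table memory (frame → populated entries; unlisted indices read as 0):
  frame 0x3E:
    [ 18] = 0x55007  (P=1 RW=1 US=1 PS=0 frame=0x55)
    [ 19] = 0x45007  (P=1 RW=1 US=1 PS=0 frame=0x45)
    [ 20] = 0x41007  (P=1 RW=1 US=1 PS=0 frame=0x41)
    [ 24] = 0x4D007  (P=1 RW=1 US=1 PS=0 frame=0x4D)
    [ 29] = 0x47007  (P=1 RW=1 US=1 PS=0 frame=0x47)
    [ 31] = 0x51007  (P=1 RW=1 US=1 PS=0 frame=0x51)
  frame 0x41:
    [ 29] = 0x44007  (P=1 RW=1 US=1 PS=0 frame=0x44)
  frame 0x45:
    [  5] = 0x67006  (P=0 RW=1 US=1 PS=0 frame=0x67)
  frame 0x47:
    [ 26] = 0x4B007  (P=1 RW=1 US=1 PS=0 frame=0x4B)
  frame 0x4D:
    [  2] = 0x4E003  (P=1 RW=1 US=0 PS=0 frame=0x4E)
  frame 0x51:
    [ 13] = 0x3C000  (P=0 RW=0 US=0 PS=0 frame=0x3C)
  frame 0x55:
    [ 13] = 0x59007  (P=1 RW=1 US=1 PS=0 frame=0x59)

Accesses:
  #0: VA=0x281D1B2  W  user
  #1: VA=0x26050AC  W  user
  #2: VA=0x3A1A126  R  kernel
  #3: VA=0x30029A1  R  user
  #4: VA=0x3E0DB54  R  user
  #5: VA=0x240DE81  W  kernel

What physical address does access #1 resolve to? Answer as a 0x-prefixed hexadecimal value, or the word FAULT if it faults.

Walk each access:
#0 VA=0x281D1B2 (w,user):
  L0: frame=0x3E idx=20 entry=0x41007 [P=1 RW=1 US=1 PS=0]
  L1: frame=0x41 idx=29 entry=0x44007 [P=1 RW=1 US=1 PS=0]
  → PA=0x441B2  (2 entries read)
#1 VA=0x26050AC (w,user):
  L0: frame=0x3E idx=19 entry=0x45007 [P=1 RW=1 US=1 PS=0]
  L1: frame=0x45 idx=5 entry=0x67006 [P=0 RW=1 US=1 PS=0]
  ✗ PAGE_NOT_PRESENT  [2 reads]
#2 VA=0x3A1A126 (r,kernel):
  L0: frame=0x3E idx=29 entry=0x47007 [P=1 RW=1 US=1 PS=0]
  L1: frame=0x47 idx=26 entry=0x4B007 [P=1 RW=1 US=1 PS=0]
  → PA=0x4B126  (2 entries read)
#3 VA=0x30029A1 (r,user):
  L0: frame=0x3E idx=24 entry=0x4D007 [P=1 RW=1 US=1 PS=0]
  L1: frame=0x4D idx=2 entry=0x4E003 [P=1 RW=1 US=0 PS=0]
  ✗ PROTECTION_VIOLATION  [2 reads]
#4 VA=0x3E0DB54 (r,user):
  L0: frame=0x3E idx=31 entry=0x51007 [P=1 RW=1 US=1 PS=0]
  L1: frame=0x51 idx=13 entry=0x3C000 [P=0 RW=0 US=0 PS=0]
  ✗ PAGE_NOT_PRESENT  [2 reads]
#5 VA=0x240DE81 (w,kernel):
  L0: frame=0x3E idx=18 entry=0x55007 [P=1 RW=1 US=1 PS=0]
  L1: frame=0x55 idx=13 entry=0x59007 [P=1 RW=1 US=1 PS=0]
  → PA=0x59E81  (2 entries read)

Access #1 PA: FAULT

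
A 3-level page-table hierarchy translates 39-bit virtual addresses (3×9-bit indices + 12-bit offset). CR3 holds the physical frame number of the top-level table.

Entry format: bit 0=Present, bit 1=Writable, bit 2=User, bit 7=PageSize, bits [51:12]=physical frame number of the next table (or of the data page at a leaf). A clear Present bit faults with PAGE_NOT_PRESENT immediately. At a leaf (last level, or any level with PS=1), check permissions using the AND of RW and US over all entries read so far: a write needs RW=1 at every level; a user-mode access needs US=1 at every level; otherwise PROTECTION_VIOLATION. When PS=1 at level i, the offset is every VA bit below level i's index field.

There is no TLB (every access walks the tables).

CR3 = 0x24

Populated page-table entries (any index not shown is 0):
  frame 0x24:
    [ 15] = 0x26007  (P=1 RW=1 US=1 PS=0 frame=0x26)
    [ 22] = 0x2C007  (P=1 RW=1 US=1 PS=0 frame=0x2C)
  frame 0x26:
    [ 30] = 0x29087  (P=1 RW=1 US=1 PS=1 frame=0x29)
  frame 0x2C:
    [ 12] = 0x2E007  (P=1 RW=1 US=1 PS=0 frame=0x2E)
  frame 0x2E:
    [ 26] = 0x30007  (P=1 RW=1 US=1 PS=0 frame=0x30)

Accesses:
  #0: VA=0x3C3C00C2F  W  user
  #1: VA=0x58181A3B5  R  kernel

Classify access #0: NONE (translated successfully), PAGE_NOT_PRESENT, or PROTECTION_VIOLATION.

Walk each access:
#0 VA=0x3C3C00C2F (w,user):
  L0 @0x24[15] → 0x26007  P=1,RW=1,US=1,PS=0
  L1 @0x26[30] → 0x29087  P=1,RW=1,US=1,PS=1
  → PA=0x29C2F (huge @L1)  (2 entries read)
#1 VA=0x58181A3B5 (r,kernel):
  L0 @0x24[22] → 0x2C007  P=1,RW=1,US=1,PS=0
  L1 @0x2C[12] → 0x2E007  P=1,RW=1,US=1,PS=0
  L2 @0x2E[26] → 0x30007  P=1,RW=1,US=1,PS=0
  → PA=0x303B5  (3 entries read)

Access #0 fault: NONE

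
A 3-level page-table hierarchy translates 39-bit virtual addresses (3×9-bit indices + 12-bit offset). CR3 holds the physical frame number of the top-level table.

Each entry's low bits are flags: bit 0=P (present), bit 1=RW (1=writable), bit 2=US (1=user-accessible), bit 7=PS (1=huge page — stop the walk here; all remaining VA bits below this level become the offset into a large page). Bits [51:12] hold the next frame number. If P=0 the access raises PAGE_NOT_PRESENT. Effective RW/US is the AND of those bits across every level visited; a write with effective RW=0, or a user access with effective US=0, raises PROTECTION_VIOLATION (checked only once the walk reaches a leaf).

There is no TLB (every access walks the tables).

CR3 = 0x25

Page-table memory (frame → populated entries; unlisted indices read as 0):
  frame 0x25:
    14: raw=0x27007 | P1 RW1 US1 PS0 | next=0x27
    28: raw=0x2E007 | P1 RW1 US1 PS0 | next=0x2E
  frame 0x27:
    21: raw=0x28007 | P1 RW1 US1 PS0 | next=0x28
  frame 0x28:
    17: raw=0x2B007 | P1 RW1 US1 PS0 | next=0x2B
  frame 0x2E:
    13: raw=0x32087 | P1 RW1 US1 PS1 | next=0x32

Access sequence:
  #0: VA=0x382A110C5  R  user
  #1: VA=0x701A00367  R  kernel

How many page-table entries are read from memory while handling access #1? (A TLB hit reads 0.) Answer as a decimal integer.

Per-access translation:
#0 VA=0x382A110C5 (r,user):
  L0 @0x25[14] → 0x27007  P=1,RW=1,US=1,PS=0
  L1 @0x27[21] → 0x28007  P=1,RW=1,US=1,PS=0
  L2 @0x28[17] → 0x2B007  P=1,RW=1,US=1,PS=0
  ⇒ phys 0x2B0C5  [3 reads]
#1 VA=0x701A00367 (r,kernel):
  L0 @0x25[28] → 0x2E007  P=1,RW=1,US=1,PS=0
  L1 @0x2E[13] → 0x32087  P=1,RW=1,US=1,PS=1
  ⇒ phys 0x32367 (huge @L1)  [2 reads]

Entries read for #1: 2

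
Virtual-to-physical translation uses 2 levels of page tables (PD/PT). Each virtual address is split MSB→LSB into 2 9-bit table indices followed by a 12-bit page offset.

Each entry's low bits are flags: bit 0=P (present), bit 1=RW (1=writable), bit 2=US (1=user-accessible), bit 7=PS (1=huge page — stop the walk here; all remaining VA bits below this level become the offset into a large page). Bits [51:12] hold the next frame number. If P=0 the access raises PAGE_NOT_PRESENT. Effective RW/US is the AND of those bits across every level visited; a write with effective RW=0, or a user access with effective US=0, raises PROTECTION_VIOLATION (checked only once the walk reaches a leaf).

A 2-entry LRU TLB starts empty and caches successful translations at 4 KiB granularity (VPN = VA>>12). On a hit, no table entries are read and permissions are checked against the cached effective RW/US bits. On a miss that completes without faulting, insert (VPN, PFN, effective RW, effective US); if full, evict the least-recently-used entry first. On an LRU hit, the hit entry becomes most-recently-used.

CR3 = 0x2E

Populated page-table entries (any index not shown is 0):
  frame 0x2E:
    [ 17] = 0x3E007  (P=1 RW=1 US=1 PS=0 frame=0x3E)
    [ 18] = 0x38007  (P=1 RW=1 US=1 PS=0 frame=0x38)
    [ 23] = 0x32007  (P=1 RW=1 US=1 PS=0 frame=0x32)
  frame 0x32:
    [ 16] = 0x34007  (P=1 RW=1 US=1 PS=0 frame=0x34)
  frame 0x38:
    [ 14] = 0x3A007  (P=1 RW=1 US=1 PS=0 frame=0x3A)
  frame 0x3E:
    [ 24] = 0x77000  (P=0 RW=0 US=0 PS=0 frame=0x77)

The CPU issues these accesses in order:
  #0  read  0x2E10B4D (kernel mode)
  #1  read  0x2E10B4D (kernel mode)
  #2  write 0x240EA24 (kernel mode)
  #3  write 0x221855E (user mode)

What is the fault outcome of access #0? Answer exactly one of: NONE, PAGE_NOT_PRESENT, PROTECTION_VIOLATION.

Walk each access:
#0 VA=0x2E10B4D (r,kernel):
  lvl0: tbl 0x2E, slot 23 ⇒ 0x32007 (P1/RW1/US1/PS0)
  lvl1: tbl 0x32, slot 16 ⇒ 0x34007 (P1/RW1/US1/PS0)
  → PA=0x34B4D  (2 entries read)
#1 VA=0x2E10B4D (r,kernel):
  TLB hit vpn=0x2E10 → PA=0x34B4D
#2 VA=0x240EA24 (w,kernel):
  lvl0: tbl 0x2E, slot 18 ⇒ 0x38007 (P1/RW1/US1/PS0)
  lvl1: tbl 0x38, slot 14 ⇒ 0x3A007 (P1/RW1/US1/PS0)
  → PA=0x3AA24  (2 entries read)
#3 VA=0x221855E (w,user):
  lvl0: tbl 0x2E, slot 17 ⇒ 0x3E007 (P1/RW1/US1/PS0)
  lvl1: tbl 0x3E, slot 24 ⇒ 0x77000 (P0/RW0/US0/PS0)
  ⇒ fault: PAGE_NOT_PRESENT  — 2 lookups

Access #0 fault: NONE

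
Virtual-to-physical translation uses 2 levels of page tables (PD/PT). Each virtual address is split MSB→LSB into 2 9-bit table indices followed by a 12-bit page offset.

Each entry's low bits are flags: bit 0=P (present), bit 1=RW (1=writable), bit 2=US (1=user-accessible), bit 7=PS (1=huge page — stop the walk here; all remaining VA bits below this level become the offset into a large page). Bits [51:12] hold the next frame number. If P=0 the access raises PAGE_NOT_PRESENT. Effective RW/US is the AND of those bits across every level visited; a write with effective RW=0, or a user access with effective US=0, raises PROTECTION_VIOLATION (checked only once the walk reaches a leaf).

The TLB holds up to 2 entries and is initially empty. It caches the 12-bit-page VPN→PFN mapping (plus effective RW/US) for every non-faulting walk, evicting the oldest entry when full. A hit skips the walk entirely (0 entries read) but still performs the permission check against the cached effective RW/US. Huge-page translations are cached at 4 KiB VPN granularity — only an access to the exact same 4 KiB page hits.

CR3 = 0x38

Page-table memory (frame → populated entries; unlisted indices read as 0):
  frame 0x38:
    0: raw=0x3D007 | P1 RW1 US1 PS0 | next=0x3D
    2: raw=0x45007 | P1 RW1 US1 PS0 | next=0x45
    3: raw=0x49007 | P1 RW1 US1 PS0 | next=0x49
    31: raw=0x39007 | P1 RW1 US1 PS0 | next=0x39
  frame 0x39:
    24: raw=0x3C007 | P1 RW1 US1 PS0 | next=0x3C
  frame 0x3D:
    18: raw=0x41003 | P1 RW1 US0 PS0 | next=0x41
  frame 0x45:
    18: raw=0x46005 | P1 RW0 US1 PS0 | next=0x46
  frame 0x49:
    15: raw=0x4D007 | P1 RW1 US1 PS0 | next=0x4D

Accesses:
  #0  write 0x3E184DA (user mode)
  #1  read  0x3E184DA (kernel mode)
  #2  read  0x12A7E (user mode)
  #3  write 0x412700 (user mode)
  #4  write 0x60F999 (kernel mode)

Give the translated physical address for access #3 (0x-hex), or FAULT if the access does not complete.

Per-access translation:
#0 VA=0x3E184DA (w,user):
  L0 @0x38[31] → 0x39007  P=1,RW=1,US=1,PS=0
  L1 @0x39[24] → 0x3C007  P=1,RW=1,US=1,PS=0
  ⇒ phys 0x3C4DA  [2 reads]
#1 VA=0x3E184DA (r,kernel):
  TLB hit vpn=0x3E18 → PA=0x3C4DA
#2 VA=0x12A7E (r,user):
  L0 @0x38[0] → 0x3D007  P=1,RW=1,US=1,PS=0
  L1 @0x3D[18] → 0x41003  P=1,RW=1,US=0,PS=0
  → PROTECTION_VIOLATION  (2 entries read)
#3 VA=0x412700 (w,user):
  L0 @0x38[2] → 0x45007  P=1,RW=1,US=1,PS=0
  L1 @0x45[18] → 0x46005  P=1,RW=0,US=1,PS=0
  → PROTECTION_VIOLATION  (2 entries read)
#4 VA=0x60F999 (w,kernel):
  L0 @0x38[3] → 0x49007  P=1,RW=1,US=1,PS=0
  L1 @0x49[15] → 0x4D007  P=1,RW=1,US=1,PS=0
  ⇒ phys 0x4D999  [2 reads]

Access #3 PA: FAULT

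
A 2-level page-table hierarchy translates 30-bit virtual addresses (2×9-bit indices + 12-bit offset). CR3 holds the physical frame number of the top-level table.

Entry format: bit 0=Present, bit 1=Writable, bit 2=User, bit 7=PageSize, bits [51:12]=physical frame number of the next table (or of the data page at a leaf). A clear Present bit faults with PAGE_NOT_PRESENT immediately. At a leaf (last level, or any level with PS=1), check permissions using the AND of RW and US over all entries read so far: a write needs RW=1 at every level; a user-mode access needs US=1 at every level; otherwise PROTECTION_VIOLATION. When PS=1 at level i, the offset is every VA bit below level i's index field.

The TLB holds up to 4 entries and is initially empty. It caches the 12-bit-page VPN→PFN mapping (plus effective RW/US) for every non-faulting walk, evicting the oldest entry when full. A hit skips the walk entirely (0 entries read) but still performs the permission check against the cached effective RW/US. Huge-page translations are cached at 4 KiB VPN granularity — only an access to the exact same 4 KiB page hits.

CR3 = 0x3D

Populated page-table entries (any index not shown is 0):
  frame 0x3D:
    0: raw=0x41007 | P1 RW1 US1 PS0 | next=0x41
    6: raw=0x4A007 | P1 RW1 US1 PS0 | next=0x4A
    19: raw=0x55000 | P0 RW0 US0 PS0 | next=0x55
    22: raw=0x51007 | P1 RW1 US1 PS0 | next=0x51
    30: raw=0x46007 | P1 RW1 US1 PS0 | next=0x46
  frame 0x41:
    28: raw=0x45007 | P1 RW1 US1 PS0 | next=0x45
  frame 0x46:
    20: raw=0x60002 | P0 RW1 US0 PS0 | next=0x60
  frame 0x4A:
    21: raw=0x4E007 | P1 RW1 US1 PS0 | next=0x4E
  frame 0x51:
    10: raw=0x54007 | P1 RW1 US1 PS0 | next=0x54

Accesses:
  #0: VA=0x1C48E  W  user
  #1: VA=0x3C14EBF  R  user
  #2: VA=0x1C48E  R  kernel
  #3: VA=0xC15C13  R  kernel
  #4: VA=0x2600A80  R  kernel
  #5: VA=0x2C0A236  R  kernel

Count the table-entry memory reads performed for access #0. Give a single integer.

Walk each access:
#0 VA=0x1C48E (w,user):
  L0: frame=0x3D idx=0 entry=0x41007 [P=1 RW=1 US=1 PS=0]
  L1: frame=0x41 idx=28 entry=0x45007 [P=1 RW=1 US=1 PS=0]
  ✓ 0x4548E  — 2 lookups
#1 VA=0x3C14EBF (r,user):
  L0: frame=0x3D idx=30 entry=0x46007 [P=1 RW=1 US=1 PS=0]
  L1: frame=0x46 idx=20 entry=0x60002 [P=0 RW=1 US=0 PS=0]
  ⇒ fault: PAGE_NOT_PRESENT  — 2 lookups
#2 VA=0x1C48E (r,kernel):
  TLB hit vpn=0x1C → PA=0x4548E
#3 VA=0xC15C13 (r,kernel):
  L0: frame=0x3D idx=6 entry=0x4A007 [P=1 RW=1 US=1 PS=0]
  L1: frame=0x4A idx=21 entry=0x4E007 [P=1 RW=1 US=1 PS=0]
  ✓ 0x4EC13  — 2 lookups
#4 VA=0x2600A80 (r,kernel):
  L0: frame=0x3D idx=19 entry=0x55000 [P=0 RW=0 US=0 PS=0]
  ⇒ fault: PAGE_NOT_PRESENT  — 1 lookups
#5 VA=0x2C0A236 (r,kernel):
  L0: frame=0x3D idx=22 entry=0x51007 [P=1 RW=1 US=1 PS=0]
  L1: frame=0x51 idx=10 entry=0x54007 [P=1 RW=1 US=1 PS=0]
  ✓ 0x54236  — 2 lookups

Entries read for #0: 2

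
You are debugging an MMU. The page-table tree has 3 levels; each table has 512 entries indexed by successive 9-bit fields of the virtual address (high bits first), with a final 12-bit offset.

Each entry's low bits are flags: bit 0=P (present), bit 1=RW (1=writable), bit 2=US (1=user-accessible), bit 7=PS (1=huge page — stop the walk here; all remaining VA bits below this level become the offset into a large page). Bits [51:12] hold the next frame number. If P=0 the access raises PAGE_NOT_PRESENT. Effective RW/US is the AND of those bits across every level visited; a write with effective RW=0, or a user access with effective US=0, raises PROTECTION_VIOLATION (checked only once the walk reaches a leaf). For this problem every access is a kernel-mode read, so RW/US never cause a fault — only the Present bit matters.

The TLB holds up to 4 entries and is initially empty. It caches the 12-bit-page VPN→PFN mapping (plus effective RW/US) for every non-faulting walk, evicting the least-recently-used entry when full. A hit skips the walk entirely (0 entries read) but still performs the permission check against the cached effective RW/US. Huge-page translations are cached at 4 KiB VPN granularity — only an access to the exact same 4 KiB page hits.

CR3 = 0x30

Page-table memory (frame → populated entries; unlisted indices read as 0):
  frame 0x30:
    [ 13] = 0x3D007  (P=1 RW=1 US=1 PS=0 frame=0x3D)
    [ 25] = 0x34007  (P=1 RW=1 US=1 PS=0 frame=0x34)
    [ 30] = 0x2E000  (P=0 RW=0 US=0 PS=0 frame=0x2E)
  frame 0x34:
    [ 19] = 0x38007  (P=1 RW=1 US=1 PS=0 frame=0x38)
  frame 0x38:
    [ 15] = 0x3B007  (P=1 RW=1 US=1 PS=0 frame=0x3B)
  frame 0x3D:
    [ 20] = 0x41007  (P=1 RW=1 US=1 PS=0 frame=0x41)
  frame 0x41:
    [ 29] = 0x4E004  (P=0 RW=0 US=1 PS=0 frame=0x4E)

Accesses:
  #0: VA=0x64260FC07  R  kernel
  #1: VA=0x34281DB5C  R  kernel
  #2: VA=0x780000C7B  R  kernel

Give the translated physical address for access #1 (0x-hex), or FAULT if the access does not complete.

Walk each access:
#0 VA=0x64260FC07 (r,kernel):
  [0] read 0x30 idx=25: raw=0x34007 flags P=1 W=1 U=1 S=0
  [1] read 0x34 idx=19: raw=0x38007 flags P=1 W=1 U=1 S=0
  [2] read 0x38 idx=15: raw=0x3B007 flags P=1 W=1 U=1 S=0
  ✓ 0x3BC07  — 3 lookups
#1 VA=0x34281DB5C (r,kernel):
  [0] read 0x30 idx=13: raw=0x3D007 flags P=1 W=1 U=1 S=0
  [1] read 0x3D idx=20: raw=0x41007 flags P=1 W=1 U=1 S=0
  [2] read 0x41 idx=29: raw=0x4E004 flags P=0 W=0 U=1 S=0
  ⇒ fault: PAGE_NOT_PRESENT  — 3 lookups
#2 VA=0x780000C7B (r,kernel):
  [0] read 0x30 idx=30: raw=0x2E000 flags P=0 W=0 U=0 S=0
  ⇒ fault: PAGE_NOT_PRESENT  — 1 lookups

Access #1 PA: FAULT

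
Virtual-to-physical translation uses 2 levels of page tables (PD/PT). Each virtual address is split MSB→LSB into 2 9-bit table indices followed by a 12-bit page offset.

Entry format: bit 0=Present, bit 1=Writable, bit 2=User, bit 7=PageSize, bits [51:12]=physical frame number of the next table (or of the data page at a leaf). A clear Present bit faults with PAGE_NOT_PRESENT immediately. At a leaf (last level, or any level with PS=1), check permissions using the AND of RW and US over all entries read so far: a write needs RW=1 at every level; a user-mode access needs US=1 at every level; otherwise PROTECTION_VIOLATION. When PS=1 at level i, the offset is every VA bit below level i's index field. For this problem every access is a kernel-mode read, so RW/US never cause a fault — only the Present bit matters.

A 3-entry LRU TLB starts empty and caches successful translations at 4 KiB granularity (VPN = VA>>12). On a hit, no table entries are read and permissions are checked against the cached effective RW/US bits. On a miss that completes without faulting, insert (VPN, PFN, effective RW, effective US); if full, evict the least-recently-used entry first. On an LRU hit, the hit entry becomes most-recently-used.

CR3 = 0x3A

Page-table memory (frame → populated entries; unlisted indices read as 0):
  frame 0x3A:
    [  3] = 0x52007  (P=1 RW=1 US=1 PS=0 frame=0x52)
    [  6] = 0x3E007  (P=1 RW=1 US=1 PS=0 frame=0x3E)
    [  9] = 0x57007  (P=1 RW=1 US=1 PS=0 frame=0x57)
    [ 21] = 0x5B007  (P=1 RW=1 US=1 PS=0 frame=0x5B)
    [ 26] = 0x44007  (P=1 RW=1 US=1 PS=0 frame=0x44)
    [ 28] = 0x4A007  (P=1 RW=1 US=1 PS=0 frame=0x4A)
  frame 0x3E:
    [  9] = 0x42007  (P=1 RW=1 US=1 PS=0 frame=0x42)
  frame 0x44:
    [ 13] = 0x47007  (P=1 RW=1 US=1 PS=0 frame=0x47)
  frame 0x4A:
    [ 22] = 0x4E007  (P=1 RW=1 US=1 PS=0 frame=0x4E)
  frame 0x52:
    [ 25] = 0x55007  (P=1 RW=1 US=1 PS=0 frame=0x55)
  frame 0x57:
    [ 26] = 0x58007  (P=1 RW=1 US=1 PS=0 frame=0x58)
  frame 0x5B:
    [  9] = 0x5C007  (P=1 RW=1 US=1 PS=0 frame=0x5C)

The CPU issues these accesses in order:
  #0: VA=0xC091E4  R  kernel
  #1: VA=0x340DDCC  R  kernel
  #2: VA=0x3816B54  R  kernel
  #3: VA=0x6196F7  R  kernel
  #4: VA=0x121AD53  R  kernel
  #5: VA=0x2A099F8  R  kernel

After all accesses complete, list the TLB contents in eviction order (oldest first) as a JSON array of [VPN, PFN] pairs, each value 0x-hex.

Walk each access:
#0 VA=0xC091E4 (r,kernel):
  L0: frame=0x3A idx=6 entry=0x3E007 [P=1 RW=1 US=1 PS=0]
  L1: frame=0x3E idx=9 entry=0x42007 [P=1 RW=1 US=1 PS=0]
  → PA=0x421E4  (2 entries read)
#1 VA=0x340DDCC (r,kernel):
  L0: frame=0x3A idx=26 entry=0x44007 [P=1 RW=1 US=1 PS=0]
  L1: frame=0x44 idx=13 entry=0x47007 [P=1 RW=1 US=1 PS=0]
  → PA=0x47DCC  (2 entries read)
#2 VA=0x3816B54 (r,kernel):
  L0: frame=0x3A idx=28 entry=0x4A007 [P=1 RW=1 US=1 PS=0]
  L1: frame=0x4A idx=22 entry=0x4E007 [P=1 RW=1 US=1 PS=0]
  → PA=0x4EB54  (2 entries read)
#3 VA=0x6196F7 (r,kernel):
  L0: frame=0x3A idx=3 entry=0x52007 [P=1 RW=1 US=1 PS=0]
  L1: frame=0x52 idx=25 entry=0x55007 [P=1 RW=1 US=1 PS=0]
  → PA=0x556F7  (2 entries read)
#4 VA=0x121AD53 (r,kernel):
  L0: frame=0x3A idx=9 entry=0x57007 [P=1 RW=1 US=1 PS=0]
  L1: frame=0x57 idx=26 entry=0x58007 [P=1 RW=1 US=1 PS=0]
  → PA=0x58D53  (2 entries read)
#5 VA=0x2A099F8 (r,kernel):
  L0: frame=0x3A idx=21 entry=0x5B007 [P=1 RW=1 US=1 PS=0]
  L1: frame=0x5B idx=9 entry=0x5C007 [P=1 RW=1 US=1 PS=0]
  → PA=0x5C9F8  (2 entries read)

TLB: [["0x619", "0x55"], ["0x121A", "0x58"], ["0x2A09", "0x5C"]]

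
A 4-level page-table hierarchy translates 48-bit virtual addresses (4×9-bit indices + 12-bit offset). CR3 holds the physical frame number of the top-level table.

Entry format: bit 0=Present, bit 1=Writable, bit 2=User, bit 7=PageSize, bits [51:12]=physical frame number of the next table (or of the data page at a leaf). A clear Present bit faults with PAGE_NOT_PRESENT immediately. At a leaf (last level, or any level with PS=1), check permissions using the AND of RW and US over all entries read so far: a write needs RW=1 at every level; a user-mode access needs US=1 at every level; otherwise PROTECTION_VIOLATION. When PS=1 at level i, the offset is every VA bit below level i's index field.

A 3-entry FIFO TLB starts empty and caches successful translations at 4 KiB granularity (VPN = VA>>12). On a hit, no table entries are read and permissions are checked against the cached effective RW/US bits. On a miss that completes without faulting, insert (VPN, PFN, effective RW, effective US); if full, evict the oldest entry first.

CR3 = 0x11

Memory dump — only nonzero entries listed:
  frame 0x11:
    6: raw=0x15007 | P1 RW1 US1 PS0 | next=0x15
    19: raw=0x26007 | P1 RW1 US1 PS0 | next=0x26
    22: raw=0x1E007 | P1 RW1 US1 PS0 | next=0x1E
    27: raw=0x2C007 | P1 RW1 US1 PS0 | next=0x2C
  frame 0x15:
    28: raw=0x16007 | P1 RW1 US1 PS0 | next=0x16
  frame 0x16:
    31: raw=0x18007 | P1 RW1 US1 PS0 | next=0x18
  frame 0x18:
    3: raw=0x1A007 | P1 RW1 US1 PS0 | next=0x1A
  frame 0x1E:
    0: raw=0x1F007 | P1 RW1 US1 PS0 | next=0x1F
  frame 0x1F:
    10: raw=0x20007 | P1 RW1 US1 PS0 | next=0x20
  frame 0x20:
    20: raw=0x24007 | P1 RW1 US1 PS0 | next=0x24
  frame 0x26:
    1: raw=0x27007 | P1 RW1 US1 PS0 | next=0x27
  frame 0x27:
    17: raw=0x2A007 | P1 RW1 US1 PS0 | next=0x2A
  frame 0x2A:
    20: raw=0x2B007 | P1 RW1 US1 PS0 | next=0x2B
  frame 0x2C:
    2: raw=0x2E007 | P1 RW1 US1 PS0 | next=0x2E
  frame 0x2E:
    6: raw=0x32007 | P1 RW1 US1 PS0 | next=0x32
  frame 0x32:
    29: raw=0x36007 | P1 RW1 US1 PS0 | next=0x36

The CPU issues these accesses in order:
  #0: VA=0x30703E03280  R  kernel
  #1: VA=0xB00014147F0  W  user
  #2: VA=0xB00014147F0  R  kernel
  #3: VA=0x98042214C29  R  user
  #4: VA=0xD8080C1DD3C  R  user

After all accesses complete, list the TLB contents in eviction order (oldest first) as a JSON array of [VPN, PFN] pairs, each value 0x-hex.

Per-access translation:
#0 VA=0x30703E03280 (r,kernel):
  [0] read 0x11 idx=6: raw=0x15007 flags P=1 W=1 U=1 S=0
  [1] read 0x15 idx=28: raw=0x16007 flags P=1 W=1 U=1 S=0
  [2] read 0x16 idx=31: raw=0x18007 flags P=1 W=1 U=1 S=0
  [3] read 0x18 idx=3: raw=0x1A007 flags P=1 W=1 U=1 S=0
  → PA=0x1A280  (4 entries read)
#1 VA=0xB00014147F0 (w,user):
  [0] read 0x11 idx=22: raw=0x1E007 flags P=1 W=1 U=1 S=0
  [1] read 0x1E idx=0: raw=0x1F007 flags P=1 W=1 U=1 S=0
  [2] read 0x1F idx=10: raw=0x20007 flags P=1 W=1 U=1 S=0
  [3] read 0x20 idx=20: raw=0x24007 flags P=1 W=1 U=1 S=0
  → PA=0x247F0  (4 entries read)
#2 VA=0xB00014147F0 (r,kernel):
  TLB hit vpn=0xB0001414 → PA=0x247F0
#3 VA=0x98042214C29 (r,user):
  [0] read 0x11 idx=19: raw=0x26007 flags P=1 W=1 U=1 S=0
  [1] read 0x26 idx=1: raw=0x27007 flags P=1 W=1 U=1 S=0
  [2] read 0x27 idx=17: raw=0x2A007 flags P=1 W=1 U=1 S=0
  [3] read 0x2A idx=20: raw=0x2B007 flags P=1 W=1 U=1 S=0
  → PA=0x2BC29  (4 entries read)
#4 VA=0xD8080C1DD3C (r,user):
  [0] read 0x11 idx=27: raw=0x2C007 flags P=1 W=1 U=1 S=0
  [1] read 0x2C idx=2: raw=0x2E007 flags P=1 W=1 U=1 S=0
  [2] read 0x2E idx=6: raw=0x32007 flags P=1 W=1 U=1 S=0
  [3] read 0x32 idx=29: raw=0x36007 flags P=1 W=1 U=1 S=0
  → PA=0x36D3C  (4 entries read)

TLB: [["0xB0001414", "0x24"], ["0x98042214", "0x2B"], ["0xD8080C1D", "0x36"]]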